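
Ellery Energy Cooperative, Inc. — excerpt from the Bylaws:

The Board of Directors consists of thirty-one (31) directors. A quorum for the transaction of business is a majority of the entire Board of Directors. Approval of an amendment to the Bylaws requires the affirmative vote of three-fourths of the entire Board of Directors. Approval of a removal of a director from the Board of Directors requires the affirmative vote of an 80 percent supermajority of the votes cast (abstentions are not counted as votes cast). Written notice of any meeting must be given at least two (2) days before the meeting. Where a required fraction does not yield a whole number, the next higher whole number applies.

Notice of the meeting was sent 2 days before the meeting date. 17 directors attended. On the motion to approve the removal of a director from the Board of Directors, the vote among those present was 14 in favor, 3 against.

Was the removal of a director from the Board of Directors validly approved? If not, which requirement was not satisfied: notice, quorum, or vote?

Notice: 2 days given; 2 required (2 ≥ 2). Satisfied.
Quorum: 17 present; quorum is 16. Satisfied.
Vote: the removal of a director from the Board of Directors requires four-fifths of the votes cast (17). 4/5 of 17 = 13.60, rounded up to 14, so 14 affirmative votes are needed; 14 voted in favor. Satisfied.

Valid — all requirements satisfied.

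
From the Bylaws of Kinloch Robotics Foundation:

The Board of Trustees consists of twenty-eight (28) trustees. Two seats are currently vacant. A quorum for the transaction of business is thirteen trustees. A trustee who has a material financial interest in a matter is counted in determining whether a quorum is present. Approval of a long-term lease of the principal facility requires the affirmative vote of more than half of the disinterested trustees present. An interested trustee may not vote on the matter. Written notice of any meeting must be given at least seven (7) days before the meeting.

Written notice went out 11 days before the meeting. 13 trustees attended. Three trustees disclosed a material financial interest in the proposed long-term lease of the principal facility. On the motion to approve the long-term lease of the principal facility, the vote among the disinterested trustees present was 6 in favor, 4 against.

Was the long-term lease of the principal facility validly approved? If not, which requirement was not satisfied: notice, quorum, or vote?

Notice: 11 days given; 7 required (11 ≥ 7). Satisfied.
Quorum: 13 present (interested trustees count toward quorum); quorum is 13. Satisfied.
Vote: the long-term lease of the principal facility requires a majority of the disinterested trustees present (13 − 3 = 10). A majority of 10 is 6, so 6 affirmative votes are needed; 6 voted in favor. Satisfied.

Valid — all requirements satisfied.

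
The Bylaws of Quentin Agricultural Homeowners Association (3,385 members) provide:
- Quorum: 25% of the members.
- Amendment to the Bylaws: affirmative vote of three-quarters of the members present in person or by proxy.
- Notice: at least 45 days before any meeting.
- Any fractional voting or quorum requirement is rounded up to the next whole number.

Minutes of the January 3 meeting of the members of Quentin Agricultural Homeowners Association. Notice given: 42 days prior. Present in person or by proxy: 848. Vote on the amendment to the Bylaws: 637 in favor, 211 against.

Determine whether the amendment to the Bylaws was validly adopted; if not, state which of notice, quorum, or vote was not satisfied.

Invalid — notice requirement not satisfied.

Notice: 42 days given; 45 required. Not satisfied.
Quorum: 25% of 3,385 = 846.25, rounded up to 847; 848 present. Satisfied.
Vote: requires three-fourths of those present (848); 3/4 of 848 = 636, so 636 needed; 637 in favor. Satisfied.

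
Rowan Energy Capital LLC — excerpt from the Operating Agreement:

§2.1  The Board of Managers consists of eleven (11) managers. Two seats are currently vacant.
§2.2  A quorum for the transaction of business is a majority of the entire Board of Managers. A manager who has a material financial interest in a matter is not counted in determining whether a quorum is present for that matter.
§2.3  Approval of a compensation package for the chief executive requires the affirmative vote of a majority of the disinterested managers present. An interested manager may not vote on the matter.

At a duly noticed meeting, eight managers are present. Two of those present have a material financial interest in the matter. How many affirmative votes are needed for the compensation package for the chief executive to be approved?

4

The compensation package for the chief executive requires a majority of the disinterested managers present (8 − 2 = 6).
A majority of 6 is 4.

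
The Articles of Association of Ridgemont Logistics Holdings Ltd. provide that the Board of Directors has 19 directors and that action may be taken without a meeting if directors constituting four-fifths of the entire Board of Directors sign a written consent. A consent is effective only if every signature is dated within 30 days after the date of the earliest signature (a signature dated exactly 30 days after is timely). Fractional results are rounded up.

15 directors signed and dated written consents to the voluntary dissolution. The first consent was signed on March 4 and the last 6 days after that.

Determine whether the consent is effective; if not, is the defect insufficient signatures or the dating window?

Signatures required: four-fifths of 19 — 4/5 of 19 = 15.20, rounded up to 16, so 16 needed; 15 signed. Insufficient.
Dating window: the latest signature is 6 days after the earliest; the limit is 30 days. Within the window.

Not effective — insufficient signatures.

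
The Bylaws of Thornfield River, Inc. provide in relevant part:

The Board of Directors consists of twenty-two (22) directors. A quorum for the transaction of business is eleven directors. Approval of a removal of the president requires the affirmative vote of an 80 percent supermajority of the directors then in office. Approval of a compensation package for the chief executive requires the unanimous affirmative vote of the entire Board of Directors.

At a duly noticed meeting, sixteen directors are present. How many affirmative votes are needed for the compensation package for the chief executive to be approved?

The compensation package for the chief executive requires the unanimous vote of the entire Board of Directors (22).
Unanimous means all 22.
(Only 16 can vote, so the compensation package for the chief executive cannot pass at this meeting, but the required vote is still 22.)

22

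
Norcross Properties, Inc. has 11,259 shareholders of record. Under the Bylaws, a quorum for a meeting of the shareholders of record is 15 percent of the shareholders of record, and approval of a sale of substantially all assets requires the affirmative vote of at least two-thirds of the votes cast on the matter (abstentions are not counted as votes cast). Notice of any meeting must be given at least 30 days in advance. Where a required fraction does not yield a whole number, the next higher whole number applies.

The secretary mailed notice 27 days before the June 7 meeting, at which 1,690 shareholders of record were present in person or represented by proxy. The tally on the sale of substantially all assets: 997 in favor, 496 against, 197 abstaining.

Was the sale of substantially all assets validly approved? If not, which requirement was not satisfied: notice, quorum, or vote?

Invalid — notice requirement not satisfied.

Notice: 27 days given; 30 required. Not satisfied.
Quorum: 15% of 11,259 = 1,688.85, rounded up to 1,689; 1,690 present. Satisfied.
Vote: requires two-thirds of the votes cast (1,690 − 197 abstaining = 1,493); 2/3 of 1493 = 995.33, rounded up to 996, so 996 needed; 997 in favor. Satisfied.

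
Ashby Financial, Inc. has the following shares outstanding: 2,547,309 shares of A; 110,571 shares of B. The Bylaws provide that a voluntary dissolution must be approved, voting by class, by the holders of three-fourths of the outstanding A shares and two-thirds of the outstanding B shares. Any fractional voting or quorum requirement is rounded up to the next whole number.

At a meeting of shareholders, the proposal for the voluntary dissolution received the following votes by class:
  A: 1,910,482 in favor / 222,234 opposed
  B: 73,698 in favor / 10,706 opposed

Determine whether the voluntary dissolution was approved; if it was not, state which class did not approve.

A: 3/4 of 2547309 = 1910481.75, rounded up to 1910482; 1,910,482 required, 1,910,482 in favor — approved.
B: 2/3 of 110571 = 73714; 73,714 required, 73,698 in favor — not approved.

Not approved — the B shares did not give the required vote.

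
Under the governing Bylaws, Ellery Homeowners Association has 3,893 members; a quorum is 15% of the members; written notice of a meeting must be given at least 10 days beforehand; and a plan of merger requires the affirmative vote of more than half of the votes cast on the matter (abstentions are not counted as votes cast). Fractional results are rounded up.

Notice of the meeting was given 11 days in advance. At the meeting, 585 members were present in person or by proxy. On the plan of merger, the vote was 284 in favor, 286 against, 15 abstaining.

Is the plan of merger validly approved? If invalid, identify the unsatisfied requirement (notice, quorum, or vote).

Invalid — vote requirement not satisfied.

Notice: 11 days given; 10 required. Satisfied.
Quorum: 15% of 3,893 = 583.95, rounded up to 584; 585 present. Satisfied.
Vote: requires a majority of the votes cast (585 − 15 abstaining = 570); a majority of 570 is 286, so 286 needed; 284 in favor. Not satisfied.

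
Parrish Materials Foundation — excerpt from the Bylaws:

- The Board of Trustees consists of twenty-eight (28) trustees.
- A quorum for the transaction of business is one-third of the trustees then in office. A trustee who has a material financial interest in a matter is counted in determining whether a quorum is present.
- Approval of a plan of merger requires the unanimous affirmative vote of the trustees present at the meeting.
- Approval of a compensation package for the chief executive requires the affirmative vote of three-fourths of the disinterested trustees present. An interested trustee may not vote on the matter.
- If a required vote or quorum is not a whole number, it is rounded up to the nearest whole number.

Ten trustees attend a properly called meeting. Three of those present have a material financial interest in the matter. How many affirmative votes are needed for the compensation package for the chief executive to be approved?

6

The compensation package for the chief executive requires three-fourths of the disinterested trustees present (10 − 3 = 7).
3/4 of 7 = 5.25, rounded up to 6.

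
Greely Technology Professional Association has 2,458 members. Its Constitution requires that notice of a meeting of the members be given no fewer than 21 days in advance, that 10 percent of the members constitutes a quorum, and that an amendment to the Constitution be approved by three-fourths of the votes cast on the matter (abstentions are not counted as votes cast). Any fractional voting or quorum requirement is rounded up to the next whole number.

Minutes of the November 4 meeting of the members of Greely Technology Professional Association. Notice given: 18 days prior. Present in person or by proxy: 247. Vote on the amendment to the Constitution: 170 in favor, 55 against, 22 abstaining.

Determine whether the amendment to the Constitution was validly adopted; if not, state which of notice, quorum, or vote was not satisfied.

Notice: 18 days given; 21 required. Not satisfied.
Quorum: 10% of 2,458 = 245.80, rounded up to 246; 247 present. Satisfied.
Vote: requires three-fourths of the votes cast (247 − 22 abstaining = 225); 3/4 of 225 = 168.75, rounded up to 169, so 169 needed; 170 in favor. Satisfied.

Invalid — notice requirement not satisfied.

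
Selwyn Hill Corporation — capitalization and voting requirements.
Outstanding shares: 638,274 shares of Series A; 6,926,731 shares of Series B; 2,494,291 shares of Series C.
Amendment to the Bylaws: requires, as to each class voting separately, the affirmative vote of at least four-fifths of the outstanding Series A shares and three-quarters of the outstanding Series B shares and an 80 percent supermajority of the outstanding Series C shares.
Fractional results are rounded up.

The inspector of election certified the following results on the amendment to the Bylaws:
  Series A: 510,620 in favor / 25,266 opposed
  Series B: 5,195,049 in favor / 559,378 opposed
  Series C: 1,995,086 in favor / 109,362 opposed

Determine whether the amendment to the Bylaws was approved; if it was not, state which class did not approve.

Series A: 4/5 of 638274 = 510619.20, rounded up to 510620; 510,620 required, 510,620 in favor — approved.
Series B: 3/4 of 6926731 = 5195048.25, rounded up to 5195049; 5,195,049 required, 5,195,049 in favor — approved.
Series C: 4/5 of 2494291 = 1995432.80, rounded up to 1995433; 1,995,433 required, 1,995,086 in favor — not approved.

Not approved — the Series C shares did not give the required vote.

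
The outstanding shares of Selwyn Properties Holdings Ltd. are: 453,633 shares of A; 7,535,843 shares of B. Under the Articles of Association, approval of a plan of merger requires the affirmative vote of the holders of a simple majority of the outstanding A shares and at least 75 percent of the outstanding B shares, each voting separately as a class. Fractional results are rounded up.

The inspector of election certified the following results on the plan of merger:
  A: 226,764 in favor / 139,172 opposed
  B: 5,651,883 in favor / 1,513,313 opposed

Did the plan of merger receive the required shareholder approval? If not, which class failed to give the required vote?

Not approved — the A shares did not give the required vote.

A: a majority of 453633 is 226817; 226,817 required, 226,764 in favor — not approved.
B: 3/4 of 7535843 = 5651882.25, rounded up to 5651883; 5,651,883 required, 5,651,883 in favor — approved.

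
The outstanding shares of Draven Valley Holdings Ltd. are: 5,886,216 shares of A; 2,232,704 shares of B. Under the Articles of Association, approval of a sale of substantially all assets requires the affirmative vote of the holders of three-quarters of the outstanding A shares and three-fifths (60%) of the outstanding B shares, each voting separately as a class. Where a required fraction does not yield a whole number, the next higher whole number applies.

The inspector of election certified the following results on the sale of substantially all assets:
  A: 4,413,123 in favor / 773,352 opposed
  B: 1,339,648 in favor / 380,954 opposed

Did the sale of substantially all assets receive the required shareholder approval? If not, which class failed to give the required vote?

A: 3/4 of 5886216 = 4414662; 4,414,662 required, 4,413,123 in favor — not approved.
B: 3/5 of 2232704 = 1339622.40, rounded up to 1339623; 1,339,623 required, 1,339,648 in favor — approved.

Not approved — the A shares did not give the required vote.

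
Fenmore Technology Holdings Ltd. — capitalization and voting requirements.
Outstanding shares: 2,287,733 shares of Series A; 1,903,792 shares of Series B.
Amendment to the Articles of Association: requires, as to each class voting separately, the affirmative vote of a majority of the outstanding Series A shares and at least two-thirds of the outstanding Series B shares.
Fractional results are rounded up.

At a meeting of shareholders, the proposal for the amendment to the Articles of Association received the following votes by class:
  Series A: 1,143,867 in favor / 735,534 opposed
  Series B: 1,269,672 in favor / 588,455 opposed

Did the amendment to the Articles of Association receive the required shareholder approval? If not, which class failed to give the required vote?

Series A: a majority of 2287733 is 1143867; 1,143,867 required, 1,143,867 in favor — approved.
Series B: 2/3 of 1903792 = 1269194.67, rounded up to 1269195; 1,269,195 required, 1,269,672 in favor — approved.

Approved — every class gave the required vote.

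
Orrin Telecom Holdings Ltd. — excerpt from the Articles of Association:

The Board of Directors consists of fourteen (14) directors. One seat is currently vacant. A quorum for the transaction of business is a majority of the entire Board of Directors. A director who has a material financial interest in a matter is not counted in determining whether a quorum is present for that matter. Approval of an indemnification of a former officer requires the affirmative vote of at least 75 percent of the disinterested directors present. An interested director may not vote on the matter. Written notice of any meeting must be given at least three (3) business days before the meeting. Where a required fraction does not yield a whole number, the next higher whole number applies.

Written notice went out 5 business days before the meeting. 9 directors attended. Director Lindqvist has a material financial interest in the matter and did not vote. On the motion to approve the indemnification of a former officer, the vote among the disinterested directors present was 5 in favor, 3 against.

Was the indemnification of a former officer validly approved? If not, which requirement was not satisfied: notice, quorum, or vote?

Invalid — vote requirement not satisfied.

Notice: 5 business days given; 3 required (5 ≥ 3). Satisfied.
Quorum: 9 present, but the 1 interested director does not count, leaving 8. Quorum is 8. Satisfied.
Vote: the indemnification of a former officer requires three-fourths of the disinterested directors present (9 − 1 = 8). 3/4 of 8 = 6, so 6 affirmative votes are needed; 5 voted in favor. Not satisfied.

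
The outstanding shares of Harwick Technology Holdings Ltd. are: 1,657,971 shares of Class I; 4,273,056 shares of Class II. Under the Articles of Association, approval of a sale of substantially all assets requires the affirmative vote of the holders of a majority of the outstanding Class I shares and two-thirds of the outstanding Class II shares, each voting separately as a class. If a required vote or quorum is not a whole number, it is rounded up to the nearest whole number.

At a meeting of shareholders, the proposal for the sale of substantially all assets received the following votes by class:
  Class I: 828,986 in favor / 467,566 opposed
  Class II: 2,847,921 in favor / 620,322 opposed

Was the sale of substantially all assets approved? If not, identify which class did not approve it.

Class I: a majority of 1657971 is 828986; 828,986 required, 828,986 in favor — approved.
Class II: 2/3 of 4273056 = 2848704; 2,848,704 required, 2,847,921 in favor — not approved.

Not approved — the Class II shares did not give the required vote.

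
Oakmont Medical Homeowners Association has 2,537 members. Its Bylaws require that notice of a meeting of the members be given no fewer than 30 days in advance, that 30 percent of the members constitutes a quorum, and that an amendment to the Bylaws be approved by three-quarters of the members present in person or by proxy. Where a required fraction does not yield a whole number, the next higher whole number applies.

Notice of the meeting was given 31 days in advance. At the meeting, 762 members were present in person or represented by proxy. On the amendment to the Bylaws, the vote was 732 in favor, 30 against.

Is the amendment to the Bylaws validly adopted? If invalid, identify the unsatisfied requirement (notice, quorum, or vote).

Notice: 31 days given; 30 required. Satisfied.
Quorum: 30% of 2,537 = 761.10, rounded up to 762; 762 present. Satisfied.
Vote: requires three-fourths of those present (762); 3/4 of 762 = 571.50, rounded up to 572, so 572 needed; 732 in favor. Satisfied.

Valid — all requirements satisfied.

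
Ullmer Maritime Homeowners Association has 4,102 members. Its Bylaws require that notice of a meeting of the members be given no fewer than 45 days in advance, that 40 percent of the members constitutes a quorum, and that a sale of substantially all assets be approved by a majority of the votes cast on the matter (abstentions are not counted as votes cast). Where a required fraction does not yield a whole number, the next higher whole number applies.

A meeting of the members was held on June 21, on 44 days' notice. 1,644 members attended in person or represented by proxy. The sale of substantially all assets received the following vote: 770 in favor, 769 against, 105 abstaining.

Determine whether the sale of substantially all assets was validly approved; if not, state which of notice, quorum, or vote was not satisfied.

Invalid — notice requirement not satisfied.

Notice: 44 days given; 45 required. Not satisfied.
Quorum: 40% of 4,102 = 1,640.80, rounded up to 1,641; 1,644 present. Satisfied.
Vote: requires a majority of the votes cast (1,644 − 105 abstaining = 1,539); a majority of 1539 is 770, so 770 needed; 770 in favor. Satisfied.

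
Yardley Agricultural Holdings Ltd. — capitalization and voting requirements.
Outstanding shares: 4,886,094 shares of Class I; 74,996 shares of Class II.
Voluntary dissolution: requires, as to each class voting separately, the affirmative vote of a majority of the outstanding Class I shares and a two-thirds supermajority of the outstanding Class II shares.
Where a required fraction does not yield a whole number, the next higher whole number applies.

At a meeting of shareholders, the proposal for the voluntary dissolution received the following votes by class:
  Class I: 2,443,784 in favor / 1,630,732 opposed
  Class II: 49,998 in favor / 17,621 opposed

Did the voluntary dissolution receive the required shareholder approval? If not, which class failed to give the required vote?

Class I: a majority of 4886094 is 2443048; 2,443,048 required, 2,443,784 in favor — approved.
Class II: 2/3 of 74996 = 49997.33, rounded up to 49998; 49,998 required, 49,998 in favor — approved.

Approved — every class gave the required vote.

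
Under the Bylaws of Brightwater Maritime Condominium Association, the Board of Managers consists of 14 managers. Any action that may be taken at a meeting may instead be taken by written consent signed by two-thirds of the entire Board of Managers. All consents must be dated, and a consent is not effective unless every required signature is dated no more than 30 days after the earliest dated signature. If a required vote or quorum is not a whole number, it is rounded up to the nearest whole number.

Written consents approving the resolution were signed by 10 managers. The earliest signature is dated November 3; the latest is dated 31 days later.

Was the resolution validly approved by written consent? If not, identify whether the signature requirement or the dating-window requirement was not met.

Signatures required: two-thirds of 14 — 2/3 of 14 = 9.33, rounded up to 10, so 10 needed; 10 signed. Sufficient.
Dating window: the latest signature is 31 days after the earliest; the limit is 30 days. Outside the window.

Not effective — dating-window requirement not satisfied.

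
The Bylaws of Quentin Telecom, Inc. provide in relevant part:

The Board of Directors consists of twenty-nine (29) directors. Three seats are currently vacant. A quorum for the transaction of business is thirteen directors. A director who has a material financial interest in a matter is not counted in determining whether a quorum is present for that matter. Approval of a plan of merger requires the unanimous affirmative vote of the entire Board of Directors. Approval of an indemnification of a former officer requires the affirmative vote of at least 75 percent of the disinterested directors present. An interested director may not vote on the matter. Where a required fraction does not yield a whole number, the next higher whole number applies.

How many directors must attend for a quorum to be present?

The quorum is fixed at 13.

13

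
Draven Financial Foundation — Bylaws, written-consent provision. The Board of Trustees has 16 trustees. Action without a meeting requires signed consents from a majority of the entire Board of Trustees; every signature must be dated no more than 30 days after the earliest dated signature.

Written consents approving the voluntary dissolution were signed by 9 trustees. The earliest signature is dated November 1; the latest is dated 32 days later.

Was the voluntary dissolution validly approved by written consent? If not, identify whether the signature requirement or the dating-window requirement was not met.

Signatures required: a majority of 16 — a majority of 16 is 9, so 9 needed; 9 signed. Sufficient.
Dating window: the latest signature is 32 days after the earliest; the limit is 30 days. Outside the window.

Not effective — dating-window requirement not satisfied.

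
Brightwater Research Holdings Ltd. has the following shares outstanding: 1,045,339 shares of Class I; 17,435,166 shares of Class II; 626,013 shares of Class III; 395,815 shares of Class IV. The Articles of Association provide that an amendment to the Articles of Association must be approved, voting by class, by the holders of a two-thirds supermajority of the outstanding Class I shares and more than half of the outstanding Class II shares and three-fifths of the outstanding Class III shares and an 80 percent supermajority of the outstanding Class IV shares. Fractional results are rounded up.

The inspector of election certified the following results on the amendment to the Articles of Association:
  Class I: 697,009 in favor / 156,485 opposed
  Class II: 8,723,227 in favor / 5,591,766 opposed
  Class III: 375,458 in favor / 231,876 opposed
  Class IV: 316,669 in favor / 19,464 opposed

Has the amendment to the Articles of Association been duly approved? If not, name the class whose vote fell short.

Class I: 2/3 of 1045339 = 696892.67, rounded up to 696893; 696,893 required, 697,009 in favor — approved.
Class II: a majority of 17435166 is 8717584; 8,717,584 required, 8,723,227 in favor — approved.
Class III: 3/5 of 626013 = 375607.80, rounded up to 375608; 375,608 required, 375,458 in favor — not approved.
Class IV: 4/5 of 395815 = 316652; 316,652 required, 316,669 in favor — approved.

Not approved — the Class III shares did not give the required vote.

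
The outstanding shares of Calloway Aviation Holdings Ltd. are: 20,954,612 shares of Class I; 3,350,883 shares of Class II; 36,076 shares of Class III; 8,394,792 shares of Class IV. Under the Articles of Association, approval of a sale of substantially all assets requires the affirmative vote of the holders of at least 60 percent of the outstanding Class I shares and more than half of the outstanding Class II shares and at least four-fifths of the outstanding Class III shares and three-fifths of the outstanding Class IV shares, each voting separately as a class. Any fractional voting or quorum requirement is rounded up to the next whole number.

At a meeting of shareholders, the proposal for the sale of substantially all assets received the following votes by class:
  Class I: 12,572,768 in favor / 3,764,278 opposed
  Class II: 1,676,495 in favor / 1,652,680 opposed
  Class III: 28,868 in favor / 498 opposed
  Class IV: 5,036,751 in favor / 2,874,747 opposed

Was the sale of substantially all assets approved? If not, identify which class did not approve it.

Not approved — the Class IV shares did not give the required vote.

Class I: 3/5 of 20954612 = 12572767.20, rounded up to 12572768; 12,572,768 required, 12,572,768 in favor — approved.
Class II: a majority of 3350883 is 1675442; 1,675,442 required, 1,676,495 in favor — approved.
Class III: 4/5 of 36076 = 28860.80, rounded up to 28861; 28,861 required, 28,868 in favor — approved.
Class IV: 3/5 of 8394792 = 5036875.20, rounded up to 5036876; 5,036,876 required, 5,036,751 in favor — not approved.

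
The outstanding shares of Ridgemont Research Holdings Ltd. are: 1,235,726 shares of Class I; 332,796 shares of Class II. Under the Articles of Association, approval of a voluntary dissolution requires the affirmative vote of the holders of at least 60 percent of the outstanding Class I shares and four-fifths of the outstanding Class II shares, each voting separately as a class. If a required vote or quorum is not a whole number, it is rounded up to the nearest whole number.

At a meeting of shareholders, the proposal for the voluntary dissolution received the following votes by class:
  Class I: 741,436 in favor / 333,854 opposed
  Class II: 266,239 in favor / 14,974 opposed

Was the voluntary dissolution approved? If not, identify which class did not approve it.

Approved — every class gave the required vote.

Class I: 3/5 of 1235726 = 741435.60, rounded up to 741436; 741,436 required, 741,436 in favor — approved.
Class II: 4/5 of 332796 = 266236.80, rounded up to 266237; 266,237 required, 266,239 in favor — approved.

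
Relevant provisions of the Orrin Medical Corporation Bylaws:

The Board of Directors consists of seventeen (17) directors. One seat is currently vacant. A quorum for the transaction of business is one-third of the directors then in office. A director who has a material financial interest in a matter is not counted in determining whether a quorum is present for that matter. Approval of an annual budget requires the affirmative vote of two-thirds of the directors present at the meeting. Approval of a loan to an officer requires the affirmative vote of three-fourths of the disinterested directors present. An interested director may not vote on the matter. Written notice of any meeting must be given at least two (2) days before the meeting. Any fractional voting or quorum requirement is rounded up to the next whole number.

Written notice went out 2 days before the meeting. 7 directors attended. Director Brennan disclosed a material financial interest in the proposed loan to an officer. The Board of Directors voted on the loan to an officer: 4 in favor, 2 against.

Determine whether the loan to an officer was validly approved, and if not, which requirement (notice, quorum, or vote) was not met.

Invalid — vote requirement not satisfied.

Notice: 2 days given; 2 required (2 ≥ 2). Satisfied.
Quorum: 7 present, but the 1 interested director does not count, leaving 6. Quorum is 6. Satisfied.
Vote: the loan to an officer requires three-fourths of the disinterested directors present (7 − 1 = 6). 3/4 of 6 = 4.50, rounded up to 5, so 5 affirmative votes are needed; 4 voted in favor. Not satisfied.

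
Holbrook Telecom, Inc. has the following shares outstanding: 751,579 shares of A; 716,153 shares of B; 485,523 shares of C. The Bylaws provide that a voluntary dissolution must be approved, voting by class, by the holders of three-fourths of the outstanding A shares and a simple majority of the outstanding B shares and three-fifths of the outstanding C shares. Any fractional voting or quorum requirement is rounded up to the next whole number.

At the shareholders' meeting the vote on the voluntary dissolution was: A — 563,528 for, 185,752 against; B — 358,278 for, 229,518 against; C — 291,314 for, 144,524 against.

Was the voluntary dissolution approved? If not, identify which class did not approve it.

A: 3/4 of 751579 = 563684.25, rounded up to 563685; 563,685 required, 563,528 in favor — not approved.
B: a majority of 716153 is 358077; 358,077 required, 358,278 in favor — approved.
C: 3/5 of 485523 = 291313.80, rounded up to 291314; 291,314 required, 291,314 in favor — approved.

Not approved — the A shares did not give the required vote.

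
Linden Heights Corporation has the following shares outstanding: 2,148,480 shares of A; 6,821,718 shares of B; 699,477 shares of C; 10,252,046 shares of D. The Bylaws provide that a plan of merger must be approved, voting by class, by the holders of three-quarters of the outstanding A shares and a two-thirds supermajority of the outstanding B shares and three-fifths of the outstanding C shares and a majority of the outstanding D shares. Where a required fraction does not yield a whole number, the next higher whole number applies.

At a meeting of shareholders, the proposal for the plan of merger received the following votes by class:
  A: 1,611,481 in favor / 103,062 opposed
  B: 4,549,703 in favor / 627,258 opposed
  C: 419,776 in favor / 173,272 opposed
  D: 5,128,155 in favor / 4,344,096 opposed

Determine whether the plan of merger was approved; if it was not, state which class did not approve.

Approved — every class gave the required vote.

A: 3/4 of 2148480 = 1611360; 1,611,360 required, 1,611,481 in favor — approved.
B: 2/3 of 6821718 = 4547812; 4,547,812 required, 4,549,703 in favor — approved.
C: 3/5 of 699477 = 419686.20, rounded up to 419687; 419,687 required, 419,776 in favor — approved.
D: a majority of 10252046 is 5126024; 5,126,024 required, 5,128,155 in favor — approved.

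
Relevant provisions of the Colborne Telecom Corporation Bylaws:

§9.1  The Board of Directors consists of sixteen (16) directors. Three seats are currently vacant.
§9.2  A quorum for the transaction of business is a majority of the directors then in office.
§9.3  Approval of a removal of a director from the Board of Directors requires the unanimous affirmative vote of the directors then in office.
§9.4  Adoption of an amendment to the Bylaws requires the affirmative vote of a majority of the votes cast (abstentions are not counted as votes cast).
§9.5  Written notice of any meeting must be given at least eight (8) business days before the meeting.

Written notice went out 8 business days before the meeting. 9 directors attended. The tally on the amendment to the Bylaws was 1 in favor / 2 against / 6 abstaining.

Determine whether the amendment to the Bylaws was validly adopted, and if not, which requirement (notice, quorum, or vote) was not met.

Notice: 8 business days given; 8 required (8 ≥ 8). Satisfied.
Quorum: 9 present; quorum is 7. Satisfied.
Vote: the amendment to the Bylaws requires a majority of the votes cast (9 present − 6 abstaining = 3). A majority of 3 is 2, so 2 affirmative votes are needed; 1 voted in favor. Not satisfied.

Invalid — vote requirement not satisfied.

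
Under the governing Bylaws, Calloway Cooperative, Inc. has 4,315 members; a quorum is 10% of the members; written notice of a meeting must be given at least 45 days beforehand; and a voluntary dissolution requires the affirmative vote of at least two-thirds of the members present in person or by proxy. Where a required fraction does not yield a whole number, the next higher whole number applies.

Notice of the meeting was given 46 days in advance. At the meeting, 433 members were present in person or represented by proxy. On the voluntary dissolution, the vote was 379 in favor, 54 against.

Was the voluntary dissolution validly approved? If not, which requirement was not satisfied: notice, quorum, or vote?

Notice: 46 days given; 45 required. Satisfied.
Quorum: 10% of 4,315 = 431.50, rounded up to 432; 433 present. Satisfied.
Vote: requires two-thirds of those present (433); 2/3 of 433 = 288.67, rounded up to 289, so 289 needed; 379 in favor. Satisfied.

Valid — all requirements satisfied.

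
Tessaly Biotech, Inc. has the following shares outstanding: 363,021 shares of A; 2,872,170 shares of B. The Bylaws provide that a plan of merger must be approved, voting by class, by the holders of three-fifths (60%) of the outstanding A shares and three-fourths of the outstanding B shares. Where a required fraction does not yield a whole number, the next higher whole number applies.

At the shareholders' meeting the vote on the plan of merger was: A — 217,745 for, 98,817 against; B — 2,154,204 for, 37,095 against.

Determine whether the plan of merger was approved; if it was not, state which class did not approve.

Not approved — the A shares did not give the required vote.

A: 3/5 of 363021 = 217812.60, rounded up to 217813; 217,813 required, 217,745 in favor — not approved.
B: 3/4 of 2872170 = 2154127.50, rounded up to 2154128; 2,154,128 required, 2,154,204 in favor — approved.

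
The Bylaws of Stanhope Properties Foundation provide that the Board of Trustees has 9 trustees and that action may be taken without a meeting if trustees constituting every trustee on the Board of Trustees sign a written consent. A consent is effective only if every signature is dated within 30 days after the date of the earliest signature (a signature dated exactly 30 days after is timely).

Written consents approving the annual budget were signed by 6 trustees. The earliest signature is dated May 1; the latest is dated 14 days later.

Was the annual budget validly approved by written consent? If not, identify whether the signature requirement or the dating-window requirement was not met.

Signatures required: every one of 9 — unanimous means all 9, so 9 needed; 6 signed. Insufficient.
Dating window: the latest signature is 14 days after the earliest; the limit is 30 days. Within the window.

Not effective — insufficient signatures.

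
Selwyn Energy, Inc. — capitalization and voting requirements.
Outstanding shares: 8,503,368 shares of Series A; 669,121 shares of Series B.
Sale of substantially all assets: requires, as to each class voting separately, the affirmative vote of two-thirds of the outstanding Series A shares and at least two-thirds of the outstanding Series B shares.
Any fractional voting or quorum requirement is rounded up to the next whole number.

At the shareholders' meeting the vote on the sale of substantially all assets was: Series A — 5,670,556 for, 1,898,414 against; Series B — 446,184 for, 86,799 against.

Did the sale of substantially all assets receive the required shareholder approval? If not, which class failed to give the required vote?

Approved — every class gave the required vote.

Series A: 2/3 of 8503368 = 5668912; 5,668,912 required, 5,670,556 in favor — approved.
Series B: 2/3 of 669121 = 446080.67, rounded up to 446081; 446,081 required, 446,184 in favor — approved.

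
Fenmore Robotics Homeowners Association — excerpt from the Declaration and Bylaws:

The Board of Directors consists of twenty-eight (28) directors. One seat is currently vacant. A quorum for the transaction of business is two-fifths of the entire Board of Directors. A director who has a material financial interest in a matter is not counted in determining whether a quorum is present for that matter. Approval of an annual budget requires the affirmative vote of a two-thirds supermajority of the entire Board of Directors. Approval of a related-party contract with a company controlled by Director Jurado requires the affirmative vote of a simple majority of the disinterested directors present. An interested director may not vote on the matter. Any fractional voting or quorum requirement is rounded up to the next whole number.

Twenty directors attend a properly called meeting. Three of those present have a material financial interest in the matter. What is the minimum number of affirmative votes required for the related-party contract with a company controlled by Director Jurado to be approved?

9

The related-party contract with a company controlled by Director Jurado requires a majority of the disinterested directors present (20 − 3 = 17).
A majority of 17 is 9.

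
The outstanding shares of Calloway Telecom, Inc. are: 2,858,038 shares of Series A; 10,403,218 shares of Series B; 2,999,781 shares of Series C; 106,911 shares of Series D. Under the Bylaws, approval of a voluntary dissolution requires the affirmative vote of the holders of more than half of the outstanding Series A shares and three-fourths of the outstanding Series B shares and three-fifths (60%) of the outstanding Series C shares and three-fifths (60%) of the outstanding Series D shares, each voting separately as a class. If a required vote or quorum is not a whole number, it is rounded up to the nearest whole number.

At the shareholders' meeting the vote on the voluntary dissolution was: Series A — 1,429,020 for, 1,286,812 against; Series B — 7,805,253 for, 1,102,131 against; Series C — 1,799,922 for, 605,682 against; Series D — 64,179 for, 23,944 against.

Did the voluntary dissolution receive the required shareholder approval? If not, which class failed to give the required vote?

Series A: a majority of 2858038 is 1429020; 1,429,020 required, 1,429,020 in favor — approved.
Series B: 3/4 of 10403218 = 7802413.50, rounded up to 7802414; 7,802,414 required, 7,805,253 in favor — approved.
Series C: 3/5 of 2999781 = 1799868.60, rounded up to 1799869; 1,799,869 required, 1,799,922 in favor — approved.
Series D: 3/5 of 106911 = 64146.60, rounded up to 64147; 64,147 required, 64,179 in favor — approved.

Approved — every class gave the required vote.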